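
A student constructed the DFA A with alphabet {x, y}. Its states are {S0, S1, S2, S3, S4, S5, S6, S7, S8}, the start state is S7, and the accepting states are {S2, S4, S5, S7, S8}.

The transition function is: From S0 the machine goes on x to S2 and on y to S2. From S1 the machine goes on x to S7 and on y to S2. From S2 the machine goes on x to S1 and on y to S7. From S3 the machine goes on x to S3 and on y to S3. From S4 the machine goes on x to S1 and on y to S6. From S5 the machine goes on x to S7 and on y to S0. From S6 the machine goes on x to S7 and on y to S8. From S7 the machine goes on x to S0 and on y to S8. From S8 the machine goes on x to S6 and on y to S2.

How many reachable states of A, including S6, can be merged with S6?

Reachable states from the start: {S0,S1,S2,S6,S7,S8}. Unreachable: {S3,S4,S5} — drop them.
Initial partition by acceptance: {S2,S7,S8} | {S0,S1,S6}.
No further refinement is possible. Final partition (2 blocks): {S2,S7,S8} | {S0,S1,S6}.
State S6 belongs to the block {S0,S1,S6}, which has 3 states.

3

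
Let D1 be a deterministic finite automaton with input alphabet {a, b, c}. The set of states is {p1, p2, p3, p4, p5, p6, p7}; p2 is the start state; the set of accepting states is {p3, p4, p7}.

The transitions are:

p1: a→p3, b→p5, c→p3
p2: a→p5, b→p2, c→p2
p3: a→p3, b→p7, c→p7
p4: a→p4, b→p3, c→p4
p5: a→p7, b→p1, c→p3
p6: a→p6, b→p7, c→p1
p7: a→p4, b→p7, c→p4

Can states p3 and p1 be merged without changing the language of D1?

Reachable states from the start: {p1,p2,p3,p4,p5,p7}. Unreachable: {p6} — drop them.
P0 = {p3,p4,p7} | {p1,p2,p5}.
Refine {p1,p2,p5} on symbol a: members go to different blocks, giving {p1,p5} and {p2}.
No further refinement is possible. Final partition (3 blocks): {p3,p4,p7} | {p1,p5} | {p2}.
p3 and p1 end up in different blocks, so they are distinguishable. For instance, the string 'ε' is accepted from only p3.

No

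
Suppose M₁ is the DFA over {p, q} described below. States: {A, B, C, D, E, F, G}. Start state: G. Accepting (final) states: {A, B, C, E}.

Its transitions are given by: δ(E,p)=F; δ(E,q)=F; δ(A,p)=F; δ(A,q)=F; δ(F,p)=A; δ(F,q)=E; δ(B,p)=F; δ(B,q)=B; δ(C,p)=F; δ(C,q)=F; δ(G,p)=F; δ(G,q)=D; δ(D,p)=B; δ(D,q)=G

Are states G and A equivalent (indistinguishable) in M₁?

No

States {C} cannot be reached from the start state, so discard them.
Start with accepting vs non-accepting: {A,B,E} | {D,F,G}.
On input q, block {A,B,E} splits into {A,E} and {B}.
On input p, block {D,F,G} splits into {D} and {F} and {G}.
No further refinement is possible. Final partition (5 blocks): {A,E} | {D} | {B} | {F} | {G}.
G and A end up in different blocks, so they are distinguishable. For instance, the string 'ε' is accepted from only A.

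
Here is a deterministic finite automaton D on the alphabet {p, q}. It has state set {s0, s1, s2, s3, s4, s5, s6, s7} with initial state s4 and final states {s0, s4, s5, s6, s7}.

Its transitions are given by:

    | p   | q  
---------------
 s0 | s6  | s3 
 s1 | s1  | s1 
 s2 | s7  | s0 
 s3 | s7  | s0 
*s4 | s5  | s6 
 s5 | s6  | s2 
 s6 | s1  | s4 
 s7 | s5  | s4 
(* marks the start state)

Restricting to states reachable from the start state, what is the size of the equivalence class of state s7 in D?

Initial partition by acceptance: {s0,s4,s5,s6,s7} | {s1,s2,s3}.
Split {s0,s4,s5,s6,s7} by δ(·,p) → {s0,s4,s5,s7} and {s6}.
Split {s0,s4,s5,s7} by δ(·,p) → {s0,s5} and {s4,s7}.
On input p, block {s1,s2,s3} splits into {s2,s3} and {s1}.
Split {s4,s7} by δ(·,q) → {s4} and {s7}.
Stable partition: {s0,s5} | {s2,s3} | {s6} | {s4} | {s1} | {s7} — 6 equivalence classes.
The equivalence class containing s7 is {s7}, of size 1.

1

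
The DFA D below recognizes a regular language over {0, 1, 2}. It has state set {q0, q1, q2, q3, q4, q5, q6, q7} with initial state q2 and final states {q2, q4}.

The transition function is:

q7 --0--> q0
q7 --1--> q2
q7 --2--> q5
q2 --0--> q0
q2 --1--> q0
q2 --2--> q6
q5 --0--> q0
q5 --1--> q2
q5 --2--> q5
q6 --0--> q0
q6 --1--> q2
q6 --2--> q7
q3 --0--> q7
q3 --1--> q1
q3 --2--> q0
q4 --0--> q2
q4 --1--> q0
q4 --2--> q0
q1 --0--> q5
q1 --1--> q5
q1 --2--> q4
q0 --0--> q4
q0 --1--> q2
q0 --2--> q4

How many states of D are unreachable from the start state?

2

Starting at q2 and following transitions, the reachable set is {q0, q2, q4, q5, q6, q7}. That leaves q1, q3 unreachable — 2 in total.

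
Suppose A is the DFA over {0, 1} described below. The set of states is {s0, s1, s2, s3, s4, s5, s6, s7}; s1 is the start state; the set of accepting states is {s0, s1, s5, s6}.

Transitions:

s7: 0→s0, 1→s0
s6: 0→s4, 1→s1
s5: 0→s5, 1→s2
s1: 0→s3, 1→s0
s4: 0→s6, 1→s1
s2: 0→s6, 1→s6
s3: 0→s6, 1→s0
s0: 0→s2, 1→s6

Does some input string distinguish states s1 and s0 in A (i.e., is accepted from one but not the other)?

First remove the unreachable states {s5,s7}; 6 states remain.
P0 = {s0,s1,s6} | {s2,s3,s4}.
No further refinement is possible. Final partition (2 blocks): {s0,s1,s6} | {s2,s3,s4}.
s1 and s0 lie in the same block of the stable partition, so they are equivalent — no string distinguishes them.

No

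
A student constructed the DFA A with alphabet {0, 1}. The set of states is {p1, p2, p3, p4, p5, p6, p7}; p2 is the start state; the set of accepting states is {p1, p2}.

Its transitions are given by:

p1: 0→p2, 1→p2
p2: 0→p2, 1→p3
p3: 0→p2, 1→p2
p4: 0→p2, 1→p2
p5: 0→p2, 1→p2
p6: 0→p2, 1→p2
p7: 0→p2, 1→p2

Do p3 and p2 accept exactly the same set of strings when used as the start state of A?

No

Reachable states from the start: {p2,p3}. Unreachable: {p1,p4,p5,p6,p7} — drop them.
Initial partition by acceptance: {p2} | {p3}.
Stable partition: {p2} | {p3} — 2 equivalence classes.
p3 and p2 end up in different blocks, so they are distinguishable. For instance, the string 'ε' is accepted from only p2.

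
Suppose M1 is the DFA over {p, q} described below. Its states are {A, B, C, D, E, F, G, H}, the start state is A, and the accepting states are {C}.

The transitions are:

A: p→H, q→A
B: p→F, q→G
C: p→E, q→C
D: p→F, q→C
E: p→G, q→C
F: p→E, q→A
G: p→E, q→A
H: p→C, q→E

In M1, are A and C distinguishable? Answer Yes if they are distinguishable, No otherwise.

Yes

States {B,D,F} cannot be reached from the start state, so discard them.
P0 = {C} | {A,E,G,H}.
On input p, block {A,E,G,H} splits into {A,E,G} and {H}.
On input p, block {A,E,G} splits into {E,G} and {A}.
On input q, block {E,G} splits into {E} and {G}.
The partition is now stable with 5 blocks: {C} | {E} | {H} | {A} | {G}.
A and C end up in different blocks, so they are distinguishable. For instance, the string 'ε' is accepted from only C.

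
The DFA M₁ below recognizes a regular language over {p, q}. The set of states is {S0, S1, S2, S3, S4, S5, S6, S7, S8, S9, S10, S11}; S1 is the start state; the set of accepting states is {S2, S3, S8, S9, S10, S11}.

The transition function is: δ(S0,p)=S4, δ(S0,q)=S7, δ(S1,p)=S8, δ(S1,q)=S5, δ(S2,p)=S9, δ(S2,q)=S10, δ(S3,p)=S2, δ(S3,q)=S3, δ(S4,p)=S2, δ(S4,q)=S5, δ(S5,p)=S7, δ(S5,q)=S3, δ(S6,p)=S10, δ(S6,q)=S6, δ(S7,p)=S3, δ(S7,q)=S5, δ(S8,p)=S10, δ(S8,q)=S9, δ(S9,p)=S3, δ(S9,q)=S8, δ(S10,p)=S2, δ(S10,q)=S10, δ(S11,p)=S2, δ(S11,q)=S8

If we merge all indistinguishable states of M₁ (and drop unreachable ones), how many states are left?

3

Reachable states from the start: {S1,S2,S3,S5,S7,S8,S9,S10}. Unreachable: {S0,S4,S6,S11} — drop them.
Initial partition by acceptance: {S2,S3,S8,S9,S10} | {S1,S5,S7}.
Split {S1,S5,S7} by δ(·,p) → {S1,S7} and {S5}.
The partition is now stable with 3 blocks: {S2,S3,S8,S9,S10} | {S1,S7} | {S5}.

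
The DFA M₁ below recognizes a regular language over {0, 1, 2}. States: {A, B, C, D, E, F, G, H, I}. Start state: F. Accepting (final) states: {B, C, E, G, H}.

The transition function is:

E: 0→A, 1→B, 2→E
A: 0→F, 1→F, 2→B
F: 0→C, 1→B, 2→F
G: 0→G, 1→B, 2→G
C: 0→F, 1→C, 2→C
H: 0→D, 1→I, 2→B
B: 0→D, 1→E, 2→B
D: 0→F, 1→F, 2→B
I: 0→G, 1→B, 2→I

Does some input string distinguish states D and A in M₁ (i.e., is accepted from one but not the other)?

First remove the unreachable states {G,H,I}; 6 states remain.
Start with accepting vs non-accepting: {B,C,E} | {A,D,F}.
On input 0, block {A,D,F} splits into {A,D} and {F}.
Split {B,C,E} by δ(·,0) → {B,E} and {C}.
No further refinement is possible. Final partition (4 blocks): {B,E} | {A,D} | {F} | {C}.
D and A lie in the same block of the stable partition, so they are equivalent — no string distinguishes them.

No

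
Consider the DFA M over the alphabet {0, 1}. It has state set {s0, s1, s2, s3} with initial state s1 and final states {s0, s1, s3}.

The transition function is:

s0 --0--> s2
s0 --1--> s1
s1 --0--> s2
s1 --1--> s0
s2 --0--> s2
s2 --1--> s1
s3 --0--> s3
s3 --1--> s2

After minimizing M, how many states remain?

First remove the unreachable states {s3}; 3 states remain.
P0 = {s0,s1} | {s2}.
No further refinement is possible. Final partition (2 blocks): {s0,s1} | {s2}.

2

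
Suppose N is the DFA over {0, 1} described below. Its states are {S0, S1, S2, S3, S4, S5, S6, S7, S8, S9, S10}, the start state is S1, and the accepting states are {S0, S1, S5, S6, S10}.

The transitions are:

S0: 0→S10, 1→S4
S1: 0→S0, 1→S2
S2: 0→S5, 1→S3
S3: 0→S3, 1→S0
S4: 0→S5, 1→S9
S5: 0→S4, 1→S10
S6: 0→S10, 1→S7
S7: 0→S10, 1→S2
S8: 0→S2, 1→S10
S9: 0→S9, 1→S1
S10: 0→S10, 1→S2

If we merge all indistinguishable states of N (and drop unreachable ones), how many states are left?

4

First remove the unreachable states {S6,S7,S8}; 8 states remain.
P0 = {S0,S1,S5,S10} | {S2,S3,S4,S9}.
On input 0, block {S0,S1,S5,S10} splits into {S0,S1,S10} and {S5}.
Split {S2,S3,S4,S9} by δ(·,0) → {S2,S4} and {S3,S9}.
The partition is now stable with 4 blocks: {S0,S1,S10} | {S2,S4} | {S5} | {S3,S9}.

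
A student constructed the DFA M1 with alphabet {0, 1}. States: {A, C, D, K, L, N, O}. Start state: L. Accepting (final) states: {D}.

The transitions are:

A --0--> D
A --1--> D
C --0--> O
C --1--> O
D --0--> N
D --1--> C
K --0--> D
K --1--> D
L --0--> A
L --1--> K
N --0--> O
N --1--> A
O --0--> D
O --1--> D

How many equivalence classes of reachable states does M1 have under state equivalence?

Start with accepting vs non-accepting: {D} | {A,C,K,L,N,O}.
Refine {A,C,K,L,N,O} on symbol 0: members go to different blocks, giving {C,L,N} and {A,K,O}.
Stable partition: {D} | {C,L,N} | {A,K,O} — 3 equivalence classes.

3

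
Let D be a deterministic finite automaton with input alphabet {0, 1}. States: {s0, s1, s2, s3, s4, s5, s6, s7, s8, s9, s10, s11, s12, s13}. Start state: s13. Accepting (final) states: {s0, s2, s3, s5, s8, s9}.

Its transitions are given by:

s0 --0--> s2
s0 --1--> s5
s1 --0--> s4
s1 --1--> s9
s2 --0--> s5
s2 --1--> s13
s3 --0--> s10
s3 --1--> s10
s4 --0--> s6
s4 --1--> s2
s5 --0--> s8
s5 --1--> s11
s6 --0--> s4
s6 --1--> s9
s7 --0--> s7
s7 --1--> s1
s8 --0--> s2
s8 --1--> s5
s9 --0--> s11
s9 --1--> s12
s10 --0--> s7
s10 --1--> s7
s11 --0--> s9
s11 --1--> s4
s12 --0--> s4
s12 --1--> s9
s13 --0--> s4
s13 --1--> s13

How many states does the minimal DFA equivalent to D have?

First remove the unreachable states {s0,s1,s3,s7,s10}; 9 states remain.
Start with accepting vs non-accepting: {s2,s5,s8,s9} | {s4,s6,s11,s12,s13}.
On input 0, block {s2,s5,s8,s9} splits into {s2,s5,s8} and {s9}.
On input 1, block {s2,s5,s8} splits into {s2,s5} and {s8}.
On input 0, block {s2,s5} splits into {s2} and {s5}.
Refine {s4,s6,s11,s12,s13} on symbol 0: members go to different blocks, giving {s4,s6,s12,s13} and {s11}.
Refine {s4,s6,s12,s13} on symbol 1: members go to different blocks, giving {s6,s12} and {s4} and {s13}.
Stable partition: {s2} | {s6,s12} | {s9} | {s8} | {s5} | {s11} | {s4} | {s13} — 8 equivalence classes.

8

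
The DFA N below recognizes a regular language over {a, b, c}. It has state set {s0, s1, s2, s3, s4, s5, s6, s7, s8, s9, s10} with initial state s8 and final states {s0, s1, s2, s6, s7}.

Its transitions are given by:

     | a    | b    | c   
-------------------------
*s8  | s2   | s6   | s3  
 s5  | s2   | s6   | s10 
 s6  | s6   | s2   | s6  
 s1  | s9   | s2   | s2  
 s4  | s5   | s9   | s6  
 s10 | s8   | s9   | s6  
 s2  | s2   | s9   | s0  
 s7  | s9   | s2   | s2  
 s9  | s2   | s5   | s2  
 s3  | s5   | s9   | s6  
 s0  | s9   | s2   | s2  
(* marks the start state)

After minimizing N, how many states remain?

States {s1,s4,s7} cannot be reached from the start state, so discard them.
Initial partition by acceptance: {s0,s2,s6} | {s3,s5,s8,s9,s10}.
Refine {s0,s2,s6} on symbol a: members go to different blocks, giving {s2,s6} and {s0}.
Split {s2,s6} by δ(·,b) → {s2} and {s6}.
On input a, block {s3,s5,s8,s9,s10} splits into {s5,s8,s9} and {s3,s10}.
On input b, block {s5,s8,s9} splits into {s5,s8} and {s9}.
The partition is now stable with 6 blocks: {s2} | {s5,s8} | {s0} | {s6} | {s3,s10} | {s9}.

6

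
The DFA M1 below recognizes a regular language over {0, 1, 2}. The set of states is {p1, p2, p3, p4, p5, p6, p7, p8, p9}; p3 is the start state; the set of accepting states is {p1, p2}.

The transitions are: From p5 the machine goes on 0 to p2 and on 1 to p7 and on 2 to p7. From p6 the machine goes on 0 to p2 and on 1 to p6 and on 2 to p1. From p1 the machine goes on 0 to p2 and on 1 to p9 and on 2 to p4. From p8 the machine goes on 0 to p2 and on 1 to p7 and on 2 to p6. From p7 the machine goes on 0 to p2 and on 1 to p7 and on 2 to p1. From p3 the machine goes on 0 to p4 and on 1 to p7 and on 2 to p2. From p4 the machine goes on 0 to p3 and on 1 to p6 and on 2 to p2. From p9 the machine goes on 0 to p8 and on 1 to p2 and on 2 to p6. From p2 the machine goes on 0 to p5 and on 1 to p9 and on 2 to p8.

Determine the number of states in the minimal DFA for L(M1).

Initial partition by acceptance: {p1,p2} | {p3,p4,p5,p6,p7,p8,p9}.
Refine {p1,p2} on symbol 0: members go to different blocks, giving {p1} and {p2}.
Split {p3,p4,p5,p6,p7,p8,p9} by δ(·,0) → {p5,p6,p7,p8} and {p3,p4,p9}.
Split {p5,p6,p7,p8} by δ(·,2) → {p5,p8} and {p6,p7}.
Refine {p3,p4,p9} on symbol 0: members go to different blocks, giving {p3,p4} and {p9}.
No further refinement is possible. Final partition (6 blocks): {p1} | {p5,p8} | {p2} | {p3,p4} | {p6,p7} | {p9}.

6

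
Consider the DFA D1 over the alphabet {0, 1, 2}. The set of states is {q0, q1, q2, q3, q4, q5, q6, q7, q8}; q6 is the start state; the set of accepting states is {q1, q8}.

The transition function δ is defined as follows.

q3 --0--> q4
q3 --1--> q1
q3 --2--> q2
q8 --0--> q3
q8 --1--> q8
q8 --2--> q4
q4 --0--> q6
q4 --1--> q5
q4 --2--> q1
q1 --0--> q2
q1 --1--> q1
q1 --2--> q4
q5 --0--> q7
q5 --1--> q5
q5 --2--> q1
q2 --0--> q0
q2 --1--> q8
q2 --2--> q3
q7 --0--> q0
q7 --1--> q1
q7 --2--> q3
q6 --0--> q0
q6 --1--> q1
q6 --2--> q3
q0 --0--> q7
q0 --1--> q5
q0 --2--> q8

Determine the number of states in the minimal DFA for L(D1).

Initial partition by acceptance: {q1,q8} | {q0,q2,q3,q4,q5,q6,q7}.
On input 1, block {q0,q2,q3,q4,q5,q6,q7} splits into {q2,q3,q6,q7} and {q0,q4,q5}.
Stable partition: {q1,q8} | {q2,q3,q6,q7} | {q0,q4,q5} — 3 equivalence classes.

3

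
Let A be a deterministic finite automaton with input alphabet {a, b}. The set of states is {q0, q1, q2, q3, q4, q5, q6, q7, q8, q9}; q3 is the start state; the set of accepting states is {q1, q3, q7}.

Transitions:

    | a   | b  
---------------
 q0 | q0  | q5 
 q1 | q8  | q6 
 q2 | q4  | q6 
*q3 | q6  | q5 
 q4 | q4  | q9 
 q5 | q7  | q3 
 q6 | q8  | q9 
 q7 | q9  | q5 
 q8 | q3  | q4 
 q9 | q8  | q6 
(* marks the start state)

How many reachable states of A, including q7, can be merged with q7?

States {q0,q1,q2} cannot be reached from the start state, so discard them.
Start with accepting vs non-accepting: {q3,q7} | {q4,q5,q6,q8,q9}.
On input a, block {q4,q5,q6,q8,q9} splits into {q4,q6,q9} and {q5,q8}.
On input a, block {q4,q6,q9} splits into {q6,q9} and {q4}.
Refine {q5,q8} on symbol b: members go to different blocks, giving {q5} and {q8}.
The partition is now stable with 5 blocks: {q3,q7} | {q6,q9} | {q5} | {q4} | {q8}.
State q7 belongs to the block {q3,q7}, which has 2 states.

2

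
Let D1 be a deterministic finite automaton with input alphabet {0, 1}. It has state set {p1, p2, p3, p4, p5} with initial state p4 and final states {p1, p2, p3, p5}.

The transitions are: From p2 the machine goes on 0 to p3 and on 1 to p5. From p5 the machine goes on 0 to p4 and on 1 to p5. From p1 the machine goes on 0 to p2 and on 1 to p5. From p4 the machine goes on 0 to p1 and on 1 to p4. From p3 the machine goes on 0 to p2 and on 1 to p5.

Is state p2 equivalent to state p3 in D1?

All states are reachable from the start state.
Initial partition by acceptance: {p1,p2,p3,p5} | {p4}.
On input 0, block {p1,p2,p3,p5} splits into {p1,p2,p3} and {p5}.
Stable partition: {p1,p2,p3} | {p4} | {p5} — 3 equivalence classes.
p2 and p3 lie in the same block of the stable partition, so they are equivalent — no string distinguishes them.

Yes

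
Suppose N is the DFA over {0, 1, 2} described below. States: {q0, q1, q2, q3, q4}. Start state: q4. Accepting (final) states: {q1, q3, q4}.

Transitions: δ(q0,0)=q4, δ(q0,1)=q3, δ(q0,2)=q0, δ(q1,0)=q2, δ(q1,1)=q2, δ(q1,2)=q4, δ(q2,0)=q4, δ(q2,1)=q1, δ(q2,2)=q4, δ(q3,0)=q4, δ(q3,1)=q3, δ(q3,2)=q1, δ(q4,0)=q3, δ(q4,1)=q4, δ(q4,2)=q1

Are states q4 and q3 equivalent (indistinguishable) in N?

Yes

Reachable states from the start: {q1,q2,q3,q4}. Unreachable: {q0} — drop them.
Start with accepting vs non-accepting: {q1,q3,q4} | {q2}.
Split {q1,q3,q4} by δ(·,0) → {q3,q4} and {q1}.
No further refinement is possible. Final partition (3 blocks): {q3,q4} | {q2} | {q1}.
q4 and q3 lie in the same block of the stable partition, so they are equivalent — no string distinguishes them.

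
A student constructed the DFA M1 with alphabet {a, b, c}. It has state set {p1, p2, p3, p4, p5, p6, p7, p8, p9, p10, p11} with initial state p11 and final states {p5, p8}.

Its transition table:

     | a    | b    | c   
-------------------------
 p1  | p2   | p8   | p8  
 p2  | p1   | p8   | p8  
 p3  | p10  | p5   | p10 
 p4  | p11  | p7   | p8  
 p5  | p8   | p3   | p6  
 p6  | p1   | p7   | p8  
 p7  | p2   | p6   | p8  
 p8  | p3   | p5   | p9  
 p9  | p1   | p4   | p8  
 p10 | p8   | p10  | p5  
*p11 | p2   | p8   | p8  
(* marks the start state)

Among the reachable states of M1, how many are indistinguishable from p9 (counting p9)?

4

Every state is reachable, so we keep all 11.
P0 = {p5,p8} | {p1,p2,p3,p4,p6,p7,p9,p10,p11}.
Split {p5,p8} by δ(·,a) → {p5} and {p8}.
Split {p1,p2,p3,p4,p6,p7,p9,p10,p11} by δ(·,a) → {p1,p2,p3,p4,p6,p7,p9,p11} and {p10}.
Refine {p1,p2,p3,p4,p6,p7,p9,p11} on symbol a: members go to different blocks, giving {p1,p2,p4,p6,p7,p9,p11} and {p3}.
Split {p1,p2,p4,p6,p7,p9,p11} by δ(·,b) → {p4,p6,p7,p9} and {p1,p2,p11}.
Stable partition: {p5} | {p4,p6,p7,p9} | {p8} | {p10} | {p3} | {p1,p2,p11} — 6 equivalence classes.
State p9 belongs to the block {p4,p6,p7,p9}, which has 4 states.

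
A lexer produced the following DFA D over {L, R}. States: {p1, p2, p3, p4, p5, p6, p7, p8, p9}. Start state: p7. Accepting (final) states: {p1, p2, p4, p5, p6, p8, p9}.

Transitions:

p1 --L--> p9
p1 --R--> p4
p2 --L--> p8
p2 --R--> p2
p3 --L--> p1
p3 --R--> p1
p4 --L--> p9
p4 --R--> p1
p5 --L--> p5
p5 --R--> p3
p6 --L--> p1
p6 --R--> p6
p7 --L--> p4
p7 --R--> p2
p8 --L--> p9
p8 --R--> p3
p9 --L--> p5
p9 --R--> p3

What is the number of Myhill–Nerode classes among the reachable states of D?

3

States {p6} cannot be reached from the start state, so discard them.
Start with accepting vs non-accepting: {p1,p2,p4,p5,p8,p9} | {p3,p7}.
On input R, block {p1,p2,p4,p5,p8,p9} splits into {p1,p2,p4} and {p5,p8,p9}.
No further refinement is possible. Final partition (3 blocks): {p1,p2,p4} | {p3,p7} | {p5,p8,p9}.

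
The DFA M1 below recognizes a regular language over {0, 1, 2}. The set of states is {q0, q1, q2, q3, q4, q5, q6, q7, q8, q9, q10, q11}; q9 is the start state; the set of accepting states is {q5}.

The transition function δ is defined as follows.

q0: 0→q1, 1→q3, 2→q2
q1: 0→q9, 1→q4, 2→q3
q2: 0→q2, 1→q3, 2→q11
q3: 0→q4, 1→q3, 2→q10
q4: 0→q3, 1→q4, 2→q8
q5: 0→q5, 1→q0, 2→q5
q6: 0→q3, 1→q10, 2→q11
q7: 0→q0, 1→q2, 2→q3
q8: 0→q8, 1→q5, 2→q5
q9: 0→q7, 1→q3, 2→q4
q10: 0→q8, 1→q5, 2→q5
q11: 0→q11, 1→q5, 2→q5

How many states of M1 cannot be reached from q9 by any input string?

1

Starting at q9 and following transitions, the reachable set is {q0, q1, q2, q3, q4, q5, q7, q8, q9, q10, q11}. That leaves q6 unreachable — 1 in total.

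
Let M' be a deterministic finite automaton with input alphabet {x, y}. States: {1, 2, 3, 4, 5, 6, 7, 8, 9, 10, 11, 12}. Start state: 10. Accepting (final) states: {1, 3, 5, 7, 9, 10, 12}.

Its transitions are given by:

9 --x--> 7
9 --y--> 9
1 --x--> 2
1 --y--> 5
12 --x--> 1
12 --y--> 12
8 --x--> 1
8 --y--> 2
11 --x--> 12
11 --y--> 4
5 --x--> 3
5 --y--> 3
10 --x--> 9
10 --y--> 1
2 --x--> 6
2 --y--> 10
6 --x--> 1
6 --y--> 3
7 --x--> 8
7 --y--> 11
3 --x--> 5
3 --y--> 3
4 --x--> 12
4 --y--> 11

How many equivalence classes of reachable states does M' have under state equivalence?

10

Every state is reachable, so we keep all 12.
P0 = {1,3,5,7,9,10,12} | {2,4,6,8,11}.
On input x, block {1,3,5,7,9,10,12} splits into {3,5,9,10,12} and {1,7}.
On input x, block {3,5,9,10,12} splits into {3,5,10} and {9,12}.
On input x, block {3,5,10} splits into {3,5} and {10}.
On input x, block {2,4,6,8,11} splits into {4,11} and {6,8} and {2}.
On input x, block {1,7} splits into {1} and {7}.
Split {9,12} by δ(·,x) → {9} and {12}.
Split {6,8} by δ(·,y) → {6} and {8}.
The partition is now stable with 10 blocks: {3,5} | {4,11} | {1} | {9} | {10} | {6} | {2} | {7} | {12} | {8}.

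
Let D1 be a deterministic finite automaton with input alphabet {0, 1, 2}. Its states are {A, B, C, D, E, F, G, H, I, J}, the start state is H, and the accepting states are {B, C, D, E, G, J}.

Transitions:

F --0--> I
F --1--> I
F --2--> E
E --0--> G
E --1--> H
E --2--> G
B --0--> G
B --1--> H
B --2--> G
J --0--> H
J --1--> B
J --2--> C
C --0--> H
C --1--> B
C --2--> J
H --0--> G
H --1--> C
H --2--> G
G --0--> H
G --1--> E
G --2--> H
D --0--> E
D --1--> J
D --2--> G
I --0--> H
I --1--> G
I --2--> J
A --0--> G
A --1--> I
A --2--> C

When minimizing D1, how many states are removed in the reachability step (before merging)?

4

BFS from H reaches {B, C, E, G, H, J}; the 4 state(s) A, D, F, I are never visited.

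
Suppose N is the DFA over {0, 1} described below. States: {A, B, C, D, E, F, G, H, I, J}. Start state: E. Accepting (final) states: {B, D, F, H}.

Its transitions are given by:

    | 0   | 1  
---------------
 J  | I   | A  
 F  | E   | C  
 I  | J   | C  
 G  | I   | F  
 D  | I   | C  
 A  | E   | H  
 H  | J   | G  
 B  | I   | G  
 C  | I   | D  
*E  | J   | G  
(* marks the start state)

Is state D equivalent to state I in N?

States {B} cannot be reached from the start state, so discard them.
P0 = {D,F,H} | {A,C,E,G,I,J}.
Refine {A,C,E,G,I,J} on symbol 1: members go to different blocks, giving {A,C,G} and {E,I,J}.
No further refinement is possible. Final partition (3 blocks): {D,F,H} | {A,C,G} | {E,I,J}.
D and I end up in different blocks, so they are distinguishable. For instance, the string 'ε' is accepted from only D.

No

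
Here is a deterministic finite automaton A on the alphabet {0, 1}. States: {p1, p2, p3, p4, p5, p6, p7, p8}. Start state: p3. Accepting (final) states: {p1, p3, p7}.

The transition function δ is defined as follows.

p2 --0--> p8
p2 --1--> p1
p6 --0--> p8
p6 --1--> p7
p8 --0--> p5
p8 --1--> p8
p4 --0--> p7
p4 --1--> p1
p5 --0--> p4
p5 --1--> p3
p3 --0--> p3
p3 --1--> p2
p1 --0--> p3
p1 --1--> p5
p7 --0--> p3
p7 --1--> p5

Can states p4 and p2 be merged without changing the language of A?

No

First remove the unreachable states {p6}; 7 states remain.
Initial partition by acceptance: {p1,p3,p7} | {p2,p4,p5,p8}.
Refine {p2,p4,p5,p8} on symbol 0: members go to different blocks, giving {p2,p5,p8} and {p4}.
Split {p2,p5,p8} by δ(·,0) → {p2,p8} and {p5}.
On input 1, block {p1,p3,p7} splits into {p1,p7} and {p3}.
Split {p2,p8} by δ(·,0) → {p2} and {p8}.
No further refinement is possible. Final partition (6 blocks): {p1,p7} | {p2} | {p4} | {p5} | {p3} | {p8}.
p4 and p2 end up in different blocks, so they are distinguishable. For instance, the string '0' is accepted from only p4.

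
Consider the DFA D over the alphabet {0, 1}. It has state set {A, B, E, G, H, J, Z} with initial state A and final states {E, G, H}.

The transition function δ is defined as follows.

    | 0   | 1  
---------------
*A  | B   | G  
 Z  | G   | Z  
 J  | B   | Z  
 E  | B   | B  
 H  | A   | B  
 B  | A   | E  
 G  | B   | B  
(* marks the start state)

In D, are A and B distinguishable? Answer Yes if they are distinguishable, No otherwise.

No

First remove the unreachable states {H,J,Z}; 4 states remain.
P0 = {E,G} | {A,B}.
The partition is now stable with 2 blocks: {E,G} | {A,B}.
A and B lie in the same block of the stable partition, so they are equivalent — no string distinguishes them.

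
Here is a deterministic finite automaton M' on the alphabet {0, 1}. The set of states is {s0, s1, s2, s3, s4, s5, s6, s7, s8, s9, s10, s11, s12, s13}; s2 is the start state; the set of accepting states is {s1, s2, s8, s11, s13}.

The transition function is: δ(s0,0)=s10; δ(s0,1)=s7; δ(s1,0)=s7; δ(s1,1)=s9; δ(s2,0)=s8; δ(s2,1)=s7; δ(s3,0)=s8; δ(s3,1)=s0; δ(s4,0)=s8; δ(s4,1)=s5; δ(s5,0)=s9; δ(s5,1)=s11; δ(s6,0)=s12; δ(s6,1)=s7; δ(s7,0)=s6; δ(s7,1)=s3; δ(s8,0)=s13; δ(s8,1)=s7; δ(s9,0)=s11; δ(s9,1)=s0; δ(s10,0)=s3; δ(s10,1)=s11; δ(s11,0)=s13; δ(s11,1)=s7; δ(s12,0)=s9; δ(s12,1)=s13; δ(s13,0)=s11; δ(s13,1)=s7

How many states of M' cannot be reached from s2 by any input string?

Starting at s2 and following transitions, the reachable set is {s0, s2, s3, s6, s7, s8, s9, s10, s11, s12, s13}. That leaves s1, s4, s5 unreachable — 3 in total.

3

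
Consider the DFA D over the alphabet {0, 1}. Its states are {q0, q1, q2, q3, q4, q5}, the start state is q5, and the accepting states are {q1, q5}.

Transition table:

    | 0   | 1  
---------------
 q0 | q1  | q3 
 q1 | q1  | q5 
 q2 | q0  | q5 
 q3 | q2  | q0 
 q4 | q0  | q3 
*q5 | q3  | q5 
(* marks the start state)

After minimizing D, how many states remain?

First remove the unreachable states {q4}; 5 states remain.
Start with accepting vs non-accepting: {q1,q5} | {q0,q2,q3}.
Refine {q1,q5} on symbol 0: members go to different blocks, giving {q1} and {q5}.
Split {q0,q2,q3} by δ(·,0) → {q2,q3} and {q0}.
Refine {q2,q3} on symbol 0: members go to different blocks, giving {q2} and {q3}.
The partition is now stable with 5 blocks: {q1} | {q2} | {q5} | {q0} | {q3}.

5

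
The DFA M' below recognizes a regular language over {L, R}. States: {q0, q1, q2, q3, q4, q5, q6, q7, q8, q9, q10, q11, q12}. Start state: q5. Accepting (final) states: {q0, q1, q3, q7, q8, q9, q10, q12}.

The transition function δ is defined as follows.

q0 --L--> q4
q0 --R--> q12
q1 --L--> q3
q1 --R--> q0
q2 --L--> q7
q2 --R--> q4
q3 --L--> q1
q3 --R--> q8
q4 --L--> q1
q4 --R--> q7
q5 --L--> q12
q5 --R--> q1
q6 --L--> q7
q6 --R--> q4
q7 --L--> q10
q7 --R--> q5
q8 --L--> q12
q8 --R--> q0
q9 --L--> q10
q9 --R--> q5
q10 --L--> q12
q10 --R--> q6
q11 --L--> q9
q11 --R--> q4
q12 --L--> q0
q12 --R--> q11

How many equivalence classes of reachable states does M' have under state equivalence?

First remove the unreachable states {q2}; 12 states remain.
P0 = {q0,q1,q3,q7,q8,q9,q10,q12} | {q4,q5,q6,q11}.
Split {q0,q1,q3,q7,q8,q9,q10,q12} by δ(·,L) → {q1,q3,q7,q8,q9,q10,q12} and {q0}.
Refine {q1,q3,q7,q8,q9,q10,q12} on symbol L: members go to different blocks, giving {q1,q3,q7,q8,q9,q10} and {q12}.
Split {q1,q3,q7,q8,q9,q10} by δ(·,L) → {q1,q3,q7,q9} and {q8,q10}.
Refine {q1,q3,q7,q9} on symbol L: members go to different blocks, giving {q1,q3} and {q7,q9}.
Split {q1,q3} by δ(·,R) → {q1} and {q3}.
On input L, block {q4,q5,q6,q11} splits into {q6,q11} and {q4} and {q5}.
On input R, block {q8,q10} splits into {q8} and {q10}.
Stable partition: {q1} | {q6,q11} | {q0} | {q12} | {q8} | {q7,q9} | {q3} | {q4} | {q5} | {q10} — 10 equivalence classes.

10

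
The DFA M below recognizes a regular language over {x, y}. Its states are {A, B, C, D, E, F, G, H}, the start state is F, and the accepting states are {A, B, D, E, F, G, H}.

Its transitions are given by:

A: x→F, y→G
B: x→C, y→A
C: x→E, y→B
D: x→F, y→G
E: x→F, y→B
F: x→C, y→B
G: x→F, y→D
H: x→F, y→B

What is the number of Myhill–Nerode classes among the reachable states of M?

5

States {H} cannot be reached from the start state, so discard them.
Initial partition by acceptance: {A,B,D,E,F,G} | {C}.
Split {A,B,D,E,F,G} by δ(·,x) → {A,D,E,G} and {B,F}.
Split {A,D,E,G} by δ(·,y) → {A,D,G} and {E}.
Refine {B,F} on symbol y: members go to different blocks, giving {B} and {F}.
The partition is now stable with 5 blocks: {A,D,G} | {C} | {B} | {E} | {F}.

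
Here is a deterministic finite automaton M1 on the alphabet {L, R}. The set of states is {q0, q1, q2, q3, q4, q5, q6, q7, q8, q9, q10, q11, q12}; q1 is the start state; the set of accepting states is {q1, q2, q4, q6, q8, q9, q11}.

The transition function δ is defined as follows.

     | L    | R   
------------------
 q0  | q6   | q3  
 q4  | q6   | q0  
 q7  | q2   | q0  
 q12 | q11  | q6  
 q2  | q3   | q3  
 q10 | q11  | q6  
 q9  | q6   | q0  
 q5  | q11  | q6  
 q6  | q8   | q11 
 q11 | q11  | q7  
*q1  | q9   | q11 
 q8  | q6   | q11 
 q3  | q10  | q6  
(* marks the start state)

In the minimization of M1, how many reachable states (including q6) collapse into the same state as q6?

2

Reachable states from the start: {q0,q1,q2,q3,q6,q7,q8,q9,q10,q11}. Unreachable: {q4,q5,q12} — drop them.
P0 = {q1,q2,q6,q8,q9,q11} | {q0,q3,q7,q10}.
Split {q1,q2,q6,q8,q9,q11} by δ(·,L) → {q1,q6,q8,q9,q11} and {q2}.
Refine {q1,q6,q8,q9,q11} on symbol R: members go to different blocks, giving {q1,q6,q8} and {q9,q11}.
Split {q1,q6,q8} by δ(·,L) → {q6,q8} and {q1}.
On input L, block {q0,q3,q7,q10} splits into {q0} and {q3} and {q7} and {q10}.
Refine {q9,q11} on symbol L: members go to different blocks, giving {q9} and {q11}.
The partition is now stable with 9 blocks: {q6,q8} | {q0} | {q2} | {q9} | {q1} | {q3} | {q7} | {q10} | {q11}.
The equivalence class containing q6 is {q6,q8}, of size 2.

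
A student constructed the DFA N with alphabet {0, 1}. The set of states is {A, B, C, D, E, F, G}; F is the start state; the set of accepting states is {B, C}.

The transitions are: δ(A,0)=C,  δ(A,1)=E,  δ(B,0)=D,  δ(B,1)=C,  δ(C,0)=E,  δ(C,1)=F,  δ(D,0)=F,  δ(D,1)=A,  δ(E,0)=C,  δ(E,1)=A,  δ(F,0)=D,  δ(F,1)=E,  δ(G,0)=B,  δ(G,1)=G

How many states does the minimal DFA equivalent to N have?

3

Reachable states from the start: {A,C,D,E,F}. Unreachable: {B,G} — drop them.
Start with accepting vs non-accepting: {C} | {A,D,E,F}.
Split {A,D,E,F} by δ(·,0) → {A,E} and {D,F}.
No further refinement is possible. Final partition (3 blocks): {C} | {A,E} | {D,F}.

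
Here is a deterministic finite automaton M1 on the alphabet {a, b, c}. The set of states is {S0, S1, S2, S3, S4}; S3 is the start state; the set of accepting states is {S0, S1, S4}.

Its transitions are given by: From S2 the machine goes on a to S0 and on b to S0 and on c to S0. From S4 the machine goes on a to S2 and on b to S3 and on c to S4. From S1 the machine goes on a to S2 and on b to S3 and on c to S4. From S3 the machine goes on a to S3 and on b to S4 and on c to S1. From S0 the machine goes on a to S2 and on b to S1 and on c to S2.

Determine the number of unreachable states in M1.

A breadth-first search from the start state visits every state.

0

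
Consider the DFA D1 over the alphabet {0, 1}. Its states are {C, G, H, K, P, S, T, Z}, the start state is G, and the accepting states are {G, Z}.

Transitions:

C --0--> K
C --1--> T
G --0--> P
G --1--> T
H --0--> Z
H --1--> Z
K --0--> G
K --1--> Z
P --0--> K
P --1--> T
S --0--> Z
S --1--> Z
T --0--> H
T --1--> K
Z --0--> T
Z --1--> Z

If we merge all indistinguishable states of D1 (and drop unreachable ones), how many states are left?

6

Reachable states from the start: {G,H,K,P,T,Z}. Unreachable: {C,S} — drop them.
Start with accepting vs non-accepting: {G,Z} | {H,K,P,T}.
Split {G,Z} by δ(·,1) → {G} and {Z}.
On input 0, block {H,K,P,T} splits into {P,T} and {H} and {K}.
On input 0, block {P,T} splits into {T} and {P}.
Stable partition: {G} | {T} | {Z} | {H} | {K} | {P} — 6 equivalence classes.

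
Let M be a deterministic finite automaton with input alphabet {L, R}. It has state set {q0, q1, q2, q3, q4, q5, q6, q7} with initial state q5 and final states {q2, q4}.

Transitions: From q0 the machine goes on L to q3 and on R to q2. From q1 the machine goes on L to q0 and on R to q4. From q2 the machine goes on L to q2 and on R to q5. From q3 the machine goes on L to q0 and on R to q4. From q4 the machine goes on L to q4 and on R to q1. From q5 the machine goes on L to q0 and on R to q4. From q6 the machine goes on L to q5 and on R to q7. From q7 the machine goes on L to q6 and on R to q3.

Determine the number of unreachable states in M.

BFS from q5 reaches {q0, q1, q2, q3, q4, q5}; the 2 state(s) q6, q7 are never visited.

2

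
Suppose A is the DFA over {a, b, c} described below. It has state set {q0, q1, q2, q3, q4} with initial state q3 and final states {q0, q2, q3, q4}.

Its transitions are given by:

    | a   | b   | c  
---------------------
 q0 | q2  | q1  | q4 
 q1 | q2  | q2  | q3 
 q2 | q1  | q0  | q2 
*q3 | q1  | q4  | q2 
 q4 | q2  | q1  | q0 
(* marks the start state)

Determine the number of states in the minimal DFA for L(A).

Every state is reachable, so we keep all 5.
Initial partition by acceptance: {q0,q2,q3,q4} | {q1}.
Refine {q0,q2,q3,q4} on symbol a: members go to different blocks, giving {q0,q4} and {q2,q3}.
No further refinement is possible. Final partition (3 blocks): {q0,q4} | {q1} | {q2,q3}.

3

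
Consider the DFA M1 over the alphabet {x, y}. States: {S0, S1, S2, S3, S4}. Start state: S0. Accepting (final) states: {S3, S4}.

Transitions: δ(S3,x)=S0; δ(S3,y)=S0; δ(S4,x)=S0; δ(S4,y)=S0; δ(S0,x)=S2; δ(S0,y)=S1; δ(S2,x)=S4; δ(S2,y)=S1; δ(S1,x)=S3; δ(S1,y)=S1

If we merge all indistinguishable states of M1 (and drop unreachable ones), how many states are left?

Start with accepting vs non-accepting: {S3,S4} | {S0,S1,S2}.
Split {S0,S1,S2} by δ(·,x) → {S1,S2} and {S0}.
Stable partition: {S3,S4} | {S1,S2} | {S0} — 3 equivalence classes.

3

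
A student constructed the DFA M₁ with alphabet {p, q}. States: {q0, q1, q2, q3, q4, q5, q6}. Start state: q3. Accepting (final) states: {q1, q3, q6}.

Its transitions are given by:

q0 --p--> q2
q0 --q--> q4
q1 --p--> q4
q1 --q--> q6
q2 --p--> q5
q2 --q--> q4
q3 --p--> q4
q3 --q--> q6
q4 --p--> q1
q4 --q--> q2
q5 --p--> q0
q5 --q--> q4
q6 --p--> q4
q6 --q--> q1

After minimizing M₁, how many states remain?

3

Start with accepting vs non-accepting: {q1,q3,q6} | {q0,q2,q4,q5}.
Refine {q0,q2,q4,q5} on symbol p: members go to different blocks, giving {q0,q2,q5} and {q4}.
Stable partition: {q1,q3,q6} | {q0,q2,q5} | {q4} — 3 equivalence classes.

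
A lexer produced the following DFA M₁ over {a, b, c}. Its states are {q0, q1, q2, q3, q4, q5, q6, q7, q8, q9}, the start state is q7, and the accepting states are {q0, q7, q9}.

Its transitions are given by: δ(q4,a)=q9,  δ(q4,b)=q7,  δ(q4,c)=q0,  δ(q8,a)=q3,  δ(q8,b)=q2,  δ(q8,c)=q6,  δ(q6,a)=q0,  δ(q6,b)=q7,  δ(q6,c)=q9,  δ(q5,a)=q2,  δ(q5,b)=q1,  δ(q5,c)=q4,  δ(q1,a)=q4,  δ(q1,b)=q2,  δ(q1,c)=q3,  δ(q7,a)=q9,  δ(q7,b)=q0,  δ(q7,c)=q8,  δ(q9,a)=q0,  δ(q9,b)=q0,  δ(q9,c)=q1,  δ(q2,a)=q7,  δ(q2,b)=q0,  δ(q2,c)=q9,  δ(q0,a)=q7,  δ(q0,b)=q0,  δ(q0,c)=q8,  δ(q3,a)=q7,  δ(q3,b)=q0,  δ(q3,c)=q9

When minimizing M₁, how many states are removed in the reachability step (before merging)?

No path from q7 leads to q5; the other 9 states are all reachable.

1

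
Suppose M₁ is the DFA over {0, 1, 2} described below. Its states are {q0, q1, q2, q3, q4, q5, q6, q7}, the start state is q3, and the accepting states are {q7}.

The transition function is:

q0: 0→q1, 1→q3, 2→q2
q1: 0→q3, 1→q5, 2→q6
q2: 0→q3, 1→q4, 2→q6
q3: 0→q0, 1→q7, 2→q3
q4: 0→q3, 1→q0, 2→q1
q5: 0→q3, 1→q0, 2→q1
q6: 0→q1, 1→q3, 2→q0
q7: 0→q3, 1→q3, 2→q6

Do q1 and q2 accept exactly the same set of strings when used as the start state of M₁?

Yes

All states are reachable from the start state.
P0 = {q7} | {q0,q1,q2,q3,q4,q5,q6}.
On input 1, block {q0,q1,q2,q3,q4,q5,q6} splits into {q0,q1,q2,q4,q5,q6} and {q3}.
Split {q0,q1,q2,q4,q5,q6} by δ(·,0) → {q1,q2,q4,q5} and {q0,q6}.
On input 1, block {q1,q2,q4,q5} splits into {q1,q2} and {q4,q5}.
On input 2, block {q0,q6} splits into {q0} and {q6}.
The partition is now stable with 6 blocks: {q7} | {q1,q2} | {q3} | {q0} | {q4,q5} | {q6}.
q1 and q2 lie in the same block of the stable partition, so they are equivalent — no string distinguishes them.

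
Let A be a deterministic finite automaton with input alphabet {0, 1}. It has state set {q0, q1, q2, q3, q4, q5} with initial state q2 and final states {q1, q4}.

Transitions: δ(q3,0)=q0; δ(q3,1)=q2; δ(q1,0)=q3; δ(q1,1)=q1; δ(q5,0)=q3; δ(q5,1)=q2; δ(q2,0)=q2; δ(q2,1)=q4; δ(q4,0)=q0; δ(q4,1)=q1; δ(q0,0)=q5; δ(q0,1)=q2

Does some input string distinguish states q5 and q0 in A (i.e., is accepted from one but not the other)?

No

All states are reachable from the start state.
Start with accepting vs non-accepting: {q1,q4} | {q0,q2,q3,q5}.
Refine {q0,q2,q3,q5} on symbol 1: members go to different blocks, giving {q0,q3,q5} and {q2}.
No further refinement is possible. Final partition (3 blocks): {q1,q4} | {q0,q3,q5} | {q2}.
q5 and q0 lie in the same block of the stable partition, so they are equivalent — no string distinguishes them.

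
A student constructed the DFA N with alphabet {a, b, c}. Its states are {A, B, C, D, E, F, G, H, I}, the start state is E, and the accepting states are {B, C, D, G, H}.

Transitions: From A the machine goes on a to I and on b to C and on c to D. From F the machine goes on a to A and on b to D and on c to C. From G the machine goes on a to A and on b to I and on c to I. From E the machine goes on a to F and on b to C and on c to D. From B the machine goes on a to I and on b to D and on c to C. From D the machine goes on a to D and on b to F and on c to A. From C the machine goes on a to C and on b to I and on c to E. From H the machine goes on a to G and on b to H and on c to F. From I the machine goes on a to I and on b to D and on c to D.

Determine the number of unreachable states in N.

No path from E leads to B, G, H; the other 6 states are all reachable.

3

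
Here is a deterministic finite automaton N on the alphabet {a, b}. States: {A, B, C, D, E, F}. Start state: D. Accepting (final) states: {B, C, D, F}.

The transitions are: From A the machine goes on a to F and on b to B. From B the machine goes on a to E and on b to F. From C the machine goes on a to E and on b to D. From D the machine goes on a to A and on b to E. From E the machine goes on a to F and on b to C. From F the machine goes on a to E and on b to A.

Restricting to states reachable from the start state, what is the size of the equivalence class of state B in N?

2

Initial partition by acceptance: {B,C,D,F} | {A,E}.
On input b, block {B,C,D,F} splits into {B,C} and {D,F}.
No further refinement is possible. Final partition (3 blocks): {B,C} | {A,E} | {D,F}.
State B belongs to the block {B,C}, which has 2 states.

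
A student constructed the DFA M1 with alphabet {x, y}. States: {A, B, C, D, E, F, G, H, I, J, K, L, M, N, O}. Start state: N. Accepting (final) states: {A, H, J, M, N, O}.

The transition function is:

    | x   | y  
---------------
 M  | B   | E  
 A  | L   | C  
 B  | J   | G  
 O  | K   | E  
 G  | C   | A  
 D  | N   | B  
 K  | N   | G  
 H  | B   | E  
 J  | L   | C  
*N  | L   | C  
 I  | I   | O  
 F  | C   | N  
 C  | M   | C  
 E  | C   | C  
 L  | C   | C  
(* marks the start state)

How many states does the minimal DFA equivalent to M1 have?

6

First remove the unreachable states {D,F,H,I,K,O}; 9 states remain.
Initial partition by acceptance: {A,J,M,N} | {B,C,E,G,L}.
Split {B,C,E,G,L} by δ(·,x) → {E,G,L} and {B,C}.
On input x, block {A,J,M,N} splits into {A,J,N} and {M}.
Refine {E,G,L} on symbol y: members go to different blocks, giving {E,L} and {G}.
On input x, block {B,C} splits into {B} and {C}.
No further refinement is possible. Final partition (6 blocks): {A,J,N} | {E,L} | {B} | {M} | {G} | {C}.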